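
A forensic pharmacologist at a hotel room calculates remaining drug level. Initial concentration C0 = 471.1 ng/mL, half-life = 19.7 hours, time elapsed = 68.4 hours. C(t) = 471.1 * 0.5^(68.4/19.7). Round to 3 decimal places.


Drug concentration decay:
Number of half-lives = t / t_half = 68.4 / 19.7 = 3.472081
Decay factor = 0.5^3.472081 = 0.09011549
C(t) = 471.1 * 0.09011549 = 42.453 ng/mL

42.453


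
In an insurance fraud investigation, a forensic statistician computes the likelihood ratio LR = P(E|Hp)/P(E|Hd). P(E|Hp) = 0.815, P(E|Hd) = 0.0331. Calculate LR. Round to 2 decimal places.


Likelihood ratio calculation:
LR = P(E|Hp) / P(E|Hd)
LR = 0.815 / 0.0331
LR = 24.62

24.62


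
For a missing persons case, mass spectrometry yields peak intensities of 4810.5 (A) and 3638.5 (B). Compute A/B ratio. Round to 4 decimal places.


Spectral peak ratio:
Peak A = 4810.5 counts
Peak B = 3638.5 counts
Ratio = 4810.5 / 3638.5 = 1.3221

1.3221


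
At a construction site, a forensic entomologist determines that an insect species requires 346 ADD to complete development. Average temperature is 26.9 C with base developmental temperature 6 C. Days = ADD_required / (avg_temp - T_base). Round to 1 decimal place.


Insect development time:
Effective temperature = avg_temp - T_base = 26.9 - 6 = 20.9 C
Days = ADD / effective_temp = 346 / 20.9 = 16.6 days

16.6


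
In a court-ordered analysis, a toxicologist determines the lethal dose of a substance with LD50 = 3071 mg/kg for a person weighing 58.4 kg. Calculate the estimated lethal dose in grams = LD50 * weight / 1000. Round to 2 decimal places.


Lethal dose calculation:
Lethal dose = LD50 * body_weight / 1000
= 3071 * 58.4 / 1000
= 179346.4 / 1000
= 179.35 g

179.35


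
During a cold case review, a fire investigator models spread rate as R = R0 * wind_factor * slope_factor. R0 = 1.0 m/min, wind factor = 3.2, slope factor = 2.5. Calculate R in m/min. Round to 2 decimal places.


Fire spread rate calculation:
R = R0 * wind_factor * slope_factor
= 1.0 * 3.2 * 2.5
= 3.2 * 2.5
= 8.00 m/min

8.00


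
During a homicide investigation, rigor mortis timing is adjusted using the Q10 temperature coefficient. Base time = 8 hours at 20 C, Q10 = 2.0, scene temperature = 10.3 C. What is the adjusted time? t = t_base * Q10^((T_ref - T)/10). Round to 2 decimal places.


Rigor mortis time adjustment:
Exponent = (T_ref - T_actual) / 10 = (20 - 10.3) / 10 = 0.97
Q10 factor = 2.0^0.97 = 1.95884
t_adjusted = 8 * 1.95884 = 15.67 hours

15.67


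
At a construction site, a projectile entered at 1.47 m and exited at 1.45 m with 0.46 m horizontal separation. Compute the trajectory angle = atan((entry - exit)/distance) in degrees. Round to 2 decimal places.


Bullet trajectory angle:
Height difference = 1.47 - 1.45 = 0.02 m
angle = atan(0.02 / 0.46)
angle = atan(0.043478)
angle = 2.49 degrees

2.49


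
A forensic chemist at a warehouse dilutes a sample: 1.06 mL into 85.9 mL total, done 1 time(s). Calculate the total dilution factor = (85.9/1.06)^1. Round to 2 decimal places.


Dilution factor calculation:
Single dilution = V_total / V_sample = 85.9 / 1.06 ≈ 81.037736
Number of dilutions = 1
Total DF = (85.9 / 1.06)^1 (full precision, rounded at the end) = 81.04

81.04


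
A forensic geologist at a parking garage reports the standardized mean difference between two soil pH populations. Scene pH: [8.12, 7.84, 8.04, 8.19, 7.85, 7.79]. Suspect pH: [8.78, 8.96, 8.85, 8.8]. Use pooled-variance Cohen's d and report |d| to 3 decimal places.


Pooled-variance Cohen's d for soil pH comparison:
Scene mean = 47.83 / 6 = 7.971667
Suspect mean = 35.39 / 4 = 8.8475
Scene sample variance s_s^2 = 0.027897
Suspect sample variance s_c^2 = 0.006492
Pooled variance = ((n_s-1)*s_s^2 + (n_c-1)*s_c^2) / (n_s + n_c - 2) = 0.01987
Pooled SD = sqrt(0.01987) = 0.140961
Mean difference = -0.875833
|d| = |-0.875833| / 0.140961 = 6.213

6.213


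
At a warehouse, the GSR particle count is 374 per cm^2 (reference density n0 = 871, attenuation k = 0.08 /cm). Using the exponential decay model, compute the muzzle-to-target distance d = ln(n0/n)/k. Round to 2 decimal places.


GSR distance calculation:
n0/n = 871 / 374 = 2.328877
ln(n0/n) = 0.845386
d = 0.845386 / 0.08 = 10.57 cm

10.57


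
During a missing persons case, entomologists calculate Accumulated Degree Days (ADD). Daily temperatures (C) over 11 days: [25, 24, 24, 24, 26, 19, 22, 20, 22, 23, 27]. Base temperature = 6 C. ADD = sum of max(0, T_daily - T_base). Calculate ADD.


Computing ADD day by day:
Day 1: max(0, 25 - 6) = 19
Day 2: max(0, 24 - 6) = 18
Day 3: max(0, 24 - 6) = 18
Day 4: max(0, 24 - 6) = 18
Day 5: max(0, 26 - 6) = 20
Day 6: max(0, 19 - 6) = 13
Day 7: max(0, 22 - 6) = 16
Day 8: max(0, 20 - 6) = 14
Day 9: max(0, 22 - 6) = 16
Day 10: max(0, 23 - 6) = 17
Day 11: max(0, 27 - 6) = 21
Total ADD = 190

190


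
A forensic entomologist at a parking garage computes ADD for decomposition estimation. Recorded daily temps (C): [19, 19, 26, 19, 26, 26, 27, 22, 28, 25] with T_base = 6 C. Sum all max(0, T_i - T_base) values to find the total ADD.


Computing ADD day by day:
Day 1: max(0, 19 - 6) = 13
Day 2: max(0, 19 - 6) = 13
Day 3: max(0, 26 - 6) = 20
Day 4: max(0, 19 - 6) = 13
Day 5: max(0, 26 - 6) = 20
Day 6: max(0, 26 - 6) = 20
Day 7: max(0, 27 - 6) = 21
Day 8: max(0, 22 - 6) = 16
Day 9: max(0, 28 - 6) = 22
Day 10: max(0, 25 - 6) = 19
Total ADD = 177

177


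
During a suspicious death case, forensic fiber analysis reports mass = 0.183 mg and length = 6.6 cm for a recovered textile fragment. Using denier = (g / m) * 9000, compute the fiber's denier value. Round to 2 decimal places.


Denier calculation:
Mass in grams = 0.183 mg / 1000 = 0.000183 g
Length in meters = 6.6 cm / 100 = 0.066 m
Linear density = mass / length = 0.000183 / 0.066 = 0.00277273 g/m
Denier = (g/m) * 9000 = 0.00277273 * 9000 = 24.95

24.95


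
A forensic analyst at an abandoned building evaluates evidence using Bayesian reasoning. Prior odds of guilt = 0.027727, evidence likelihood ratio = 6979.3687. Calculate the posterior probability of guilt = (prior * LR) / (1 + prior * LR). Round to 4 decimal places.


Bayesian evidence evaluation:
Posterior odds = prior_odds * LR = 0.027727 * 6979.3687 = 193.517
Posterior probability = posterior_odds / (1 + posterior_odds)
= 193.517 / (1 + 193.517)
= 193.517 / 194.517
= 0.9949

0.9949


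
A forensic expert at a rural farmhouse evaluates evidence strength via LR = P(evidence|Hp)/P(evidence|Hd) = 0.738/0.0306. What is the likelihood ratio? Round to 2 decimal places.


Likelihood ratio calculation:
LR = P(E|Hp) / P(E|Hd)
LR = 0.738 / 0.0306
LR = 24.12

24.12


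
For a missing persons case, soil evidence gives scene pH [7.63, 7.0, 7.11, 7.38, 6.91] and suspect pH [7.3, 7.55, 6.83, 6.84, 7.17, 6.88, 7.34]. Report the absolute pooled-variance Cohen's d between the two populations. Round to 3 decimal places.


Pooled-variance Cohen's d for soil pH comparison:
Scene mean = 36.03 / 5 = 7.206
Suspect mean = 49.91 / 7 = 7.13
Scene sample variance s_s^2 = 0.08733
Suspect sample variance s_c^2 = 0.081267
Pooled variance = ((n_s-1)*s_s^2 + (n_c-1)*s_c^2) / (n_s + n_c - 2) = 0.083692
Pooled SD = sqrt(0.083692) = 0.289296
Mean difference = 0.076
|d| = |0.076| / 0.289296 = 0.263

0.263


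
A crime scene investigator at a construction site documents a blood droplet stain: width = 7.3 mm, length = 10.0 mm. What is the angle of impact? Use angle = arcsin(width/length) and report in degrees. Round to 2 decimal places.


Blood spatter impact angle calculation:
width / length = 7.3 / 10.0 = 0.73
angle = arcsin(0.73)
angle = 46.89 degrees

46.89


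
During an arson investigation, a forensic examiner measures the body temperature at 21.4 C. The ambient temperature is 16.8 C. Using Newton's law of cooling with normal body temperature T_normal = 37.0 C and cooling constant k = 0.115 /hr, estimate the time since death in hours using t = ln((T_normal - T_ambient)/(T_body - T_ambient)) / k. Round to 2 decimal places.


Using Newton's law of cooling:
t = ln((T_normal - T_ambient) / (T_body - T_ambient)) / k
T_normal - T_ambient = 20.2
T_body - T_ambient = 4.6
Ratio = 4.391304
ln(ratio) = 1.479626
t = 1.479626 / 0.115 = 12.87 hours

12.87


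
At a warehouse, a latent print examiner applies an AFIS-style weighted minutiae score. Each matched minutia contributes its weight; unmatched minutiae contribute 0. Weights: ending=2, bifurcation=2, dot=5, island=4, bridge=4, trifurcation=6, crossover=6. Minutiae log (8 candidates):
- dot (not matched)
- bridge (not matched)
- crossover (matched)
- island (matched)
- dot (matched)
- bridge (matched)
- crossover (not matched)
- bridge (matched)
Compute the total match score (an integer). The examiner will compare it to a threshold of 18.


Weighted minutiae match score:
  dot: not matched, +0
  bridge: not matched, +0
  crossover: matched, +6 (running total 6)
  island: matched, +4 (running total 10)
  dot: matched, +5 (running total 15)
  bridge: matched, +4 (running total 19)
  crossover: not matched, +0
  bridge: matched, +4 (running total 23)
Total score = 23
Threshold = 18; verdict = identification

23


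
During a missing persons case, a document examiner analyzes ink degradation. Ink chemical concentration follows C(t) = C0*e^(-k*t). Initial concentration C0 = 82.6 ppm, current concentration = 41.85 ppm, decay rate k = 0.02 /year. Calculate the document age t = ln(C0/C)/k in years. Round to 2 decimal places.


Document age estimation:
C0/C = 82.6 / 41.85 = 1.973716
ln(C0/C) = 0.679918
t = 0.679918 / 0.02 = 34.00 years

34.00


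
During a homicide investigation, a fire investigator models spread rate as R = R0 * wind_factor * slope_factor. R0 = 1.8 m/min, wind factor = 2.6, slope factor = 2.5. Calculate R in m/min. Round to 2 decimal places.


Fire spread rate calculation:
R = R0 * wind_factor * slope_factor
= 1.8 * 2.6 * 2.5
= 4.68 * 2.5
= 11.70 m/min

11.70


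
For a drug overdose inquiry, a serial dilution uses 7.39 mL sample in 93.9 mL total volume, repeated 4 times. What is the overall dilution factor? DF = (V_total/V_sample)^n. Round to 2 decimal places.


Dilution factor calculation:
Single dilution = V_total / V_sample = 93.9 / 7.39 ≈ 12.70636
Number of dilutions = 4
Total DF = (93.9 / 7.39)^4 (full precision, rounded at the end) = 26066.61

26066.61


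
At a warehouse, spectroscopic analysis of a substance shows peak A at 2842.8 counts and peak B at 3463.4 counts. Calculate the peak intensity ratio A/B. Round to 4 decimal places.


Spectral peak ratio:
Peak A = 2842.8 counts
Peak B = 3463.4 counts
Ratio = 2842.8 / 3463.4 = 0.8208

0.8208


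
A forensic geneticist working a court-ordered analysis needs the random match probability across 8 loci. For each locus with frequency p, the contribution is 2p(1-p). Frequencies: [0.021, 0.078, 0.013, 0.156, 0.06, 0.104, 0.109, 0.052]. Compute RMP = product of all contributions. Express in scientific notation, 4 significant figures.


Computing RMP for 8 loci:
Locus 1: 2 * 0.021 * 0.979 = 0.041118
Locus 2: 2 * 0.078 * 0.922 = 0.143832
Locus 3: 2 * 0.013 * 0.987 = 0.025662
Locus 4: 2 * 0.156 * 0.844 = 0.263328
Locus 5: 2 * 0.06 * 0.94 = 0.1128
Locus 6: 2 * 0.104 * 0.896 = 0.186368
Locus 7: 2 * 0.109 * 0.891 = 0.194238
Locus 8: 2 * 0.052 * 0.948 = 0.098592
RMP = 1.609e-08

1.609e-08


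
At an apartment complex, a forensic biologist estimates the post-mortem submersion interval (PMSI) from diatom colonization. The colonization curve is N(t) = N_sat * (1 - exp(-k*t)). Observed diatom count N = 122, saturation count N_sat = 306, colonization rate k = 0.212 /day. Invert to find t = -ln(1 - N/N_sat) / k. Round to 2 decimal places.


PMSI from diatom colonization curve:
N / N_sat = 122 / 306 = 0.398693
1 - N/N_sat = 0.601307
ln(1 - N/N_sat) = -0.50865
t = -ln(1 - N/N_sat) / k = -(-0.50865) / 0.212 = 2.40 days

2.40


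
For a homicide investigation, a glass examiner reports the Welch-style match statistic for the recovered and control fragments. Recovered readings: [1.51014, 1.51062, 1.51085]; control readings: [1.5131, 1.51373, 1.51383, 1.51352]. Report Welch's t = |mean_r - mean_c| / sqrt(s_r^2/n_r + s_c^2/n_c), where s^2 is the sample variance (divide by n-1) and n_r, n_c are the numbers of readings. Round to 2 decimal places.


Welch's t-criterion for glass RI comparison:
Recovered mean = sum / n_r = 4.53161 / 3 = 1.5105367
Control mean = sum / n_c = 6.05418 / 4 = 1.513545
Recovered sample variance s_r^2 = 1.31233e-07
Control sample variance s_c^2 = 1.047e-07
Welch SE (unpooled) = sqrt(s_r^2/n_r + s_c^2/n_c) = sqrt(4.37444e-08 + 2.6175e-08) = sqrt(6.99194e-08) = 0.000264423
|mean_r - mean_c| = 0.00300833
t = 0.00300833 / 0.000264423 = 11.38

11.38


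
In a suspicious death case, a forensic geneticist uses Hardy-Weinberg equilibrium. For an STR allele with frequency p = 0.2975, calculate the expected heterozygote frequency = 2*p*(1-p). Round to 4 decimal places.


Hardy-Weinberg heterozygote frequency:
q = 1 - p = 1 - 0.2975 = 0.7025
2pq = 2 * 0.2975 * 0.7025 = 0.4180

0.4180


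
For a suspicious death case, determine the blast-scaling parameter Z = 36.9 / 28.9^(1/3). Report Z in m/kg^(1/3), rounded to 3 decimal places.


Scaled distance calculation:
W^(1/3) = 28.9^(1/3) = 3.068781
Z = R / W^(1/3) = 36.9 / 3.068781
Z = 12.024 m/kg^(1/3)

12.024


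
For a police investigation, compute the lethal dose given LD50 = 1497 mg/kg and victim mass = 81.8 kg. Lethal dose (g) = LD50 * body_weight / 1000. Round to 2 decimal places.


Lethal dose calculation:
Lethal dose = LD50 * body_weight / 1000
= 1497 * 81.8 / 1000
= 122454.6 / 1000
= 122.45 g

122.45


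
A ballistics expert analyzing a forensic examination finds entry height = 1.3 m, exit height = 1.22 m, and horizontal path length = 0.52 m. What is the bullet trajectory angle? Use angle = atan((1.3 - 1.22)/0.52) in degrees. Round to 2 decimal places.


Bullet trajectory angle:
Height difference = 1.3 - 1.22 = 0.08 m
angle = atan(0.08 / 0.52)
angle = atan(0.153846)
angle = 8.75 degrees

8.75


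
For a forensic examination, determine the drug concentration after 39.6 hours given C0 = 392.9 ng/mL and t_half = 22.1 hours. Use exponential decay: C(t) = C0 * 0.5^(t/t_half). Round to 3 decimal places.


Drug concentration decay:
Number of half-lives = t / t_half = 39.6 / 22.1 = 1.791855
Decay factor = 0.5^1.791855 = 0.28880047
C(t) = 392.9 * 0.28880047 = 113.470 ng/mL

113.470


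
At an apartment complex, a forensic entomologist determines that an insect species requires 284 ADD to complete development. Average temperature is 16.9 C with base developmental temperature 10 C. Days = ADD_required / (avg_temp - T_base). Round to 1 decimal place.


Insect development time:
Effective temperature = avg_temp - T_base = 16.9 - 10 = 6.9 C
Days = ADD / effective_temp = 284 / 6.9 = 41.2 days

41.2


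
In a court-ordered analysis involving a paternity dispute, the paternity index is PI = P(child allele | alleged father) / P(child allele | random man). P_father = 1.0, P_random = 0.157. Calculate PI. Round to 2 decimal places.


Paternity Index calculation:
PI = P(allele|father) / P(allele|random)
PI = 1.0 / 0.157
PI = 6.37

6.37


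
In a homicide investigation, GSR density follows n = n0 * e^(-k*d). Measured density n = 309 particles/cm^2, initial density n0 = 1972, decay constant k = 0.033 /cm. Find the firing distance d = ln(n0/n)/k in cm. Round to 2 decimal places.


GSR distance calculation:
n0/n = 1972 / 309 = 6.381877
ln(n0/n) = 1.853462
d = 1.853462 / 0.033 = 56.17 cm

56.17


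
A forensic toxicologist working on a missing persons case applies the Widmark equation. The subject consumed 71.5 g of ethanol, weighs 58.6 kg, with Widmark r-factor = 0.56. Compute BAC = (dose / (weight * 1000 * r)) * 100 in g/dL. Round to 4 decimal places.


Applying the Widmark formula:
BAC = (dose_g / (body_wt * 1000 * r)) * 100
Denominator = 58.6 * 1000 * 0.56 = 32816
BAC = (71.5 / 32816) * 100
BAC = 0.2179 g/dL

0.2179


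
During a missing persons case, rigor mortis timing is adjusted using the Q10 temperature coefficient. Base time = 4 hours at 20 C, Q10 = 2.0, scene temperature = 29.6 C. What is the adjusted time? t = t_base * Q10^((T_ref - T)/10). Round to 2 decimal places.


Rigor mortis time adjustment:
Exponent = (T_ref - T_actual) / 10 = (20 - 29.6) / 10 = -0.96
Q10 factor = 2.0^-0.96 = 0.51406
t_adjusted = 4 * 0.51406 = 2.06 hours

2.06


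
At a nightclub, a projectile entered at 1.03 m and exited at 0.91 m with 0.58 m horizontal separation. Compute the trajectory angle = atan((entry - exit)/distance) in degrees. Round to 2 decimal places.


Bullet trajectory angle:
Height difference = 1.03 - 0.91 = 0.12 m
angle = atan(0.12 / 0.58)
angle = atan(0.206897)
angle = 11.69 degrees

11.69


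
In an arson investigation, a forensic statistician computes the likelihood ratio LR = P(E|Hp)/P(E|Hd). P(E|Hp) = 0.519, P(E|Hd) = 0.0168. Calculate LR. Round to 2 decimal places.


Likelihood ratio calculation:
LR = P(E|Hp) / P(E|Hd)
LR = 0.519 / 0.0168
LR = 30.89

30.89


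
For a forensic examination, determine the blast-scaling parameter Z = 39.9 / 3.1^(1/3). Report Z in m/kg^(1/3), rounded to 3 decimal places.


Scaled distance calculation:
W^(1/3) = 3.1^(1/3) = 1.4581
Z = R / W^(1/3) = 39.9 / 1.4581
Z = 27.364 m/kg^(1/3)

27.364


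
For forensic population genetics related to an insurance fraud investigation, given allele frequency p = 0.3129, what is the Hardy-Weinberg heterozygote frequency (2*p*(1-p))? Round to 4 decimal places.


Hardy-Weinberg heterozygote frequency:
q = 1 - p = 1 - 0.3129 = 0.6871
2pq = 2 * 0.3129 * 0.6871 = 0.4300

0.4300


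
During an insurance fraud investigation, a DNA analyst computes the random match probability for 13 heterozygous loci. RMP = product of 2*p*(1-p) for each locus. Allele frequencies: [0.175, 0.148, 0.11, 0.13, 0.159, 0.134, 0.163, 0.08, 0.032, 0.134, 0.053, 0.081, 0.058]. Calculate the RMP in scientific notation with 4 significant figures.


Computing RMP for 13 loci:
Locus 1: 2 * 0.175 * 0.825 = 0.28875
Locus 2: 2 * 0.148 * 0.852 = 0.252192
Locus 3: 2 * 0.11 * 0.89 = 0.1958
Locus 4: 2 * 0.13 * 0.87 = 0.2262
Locus 5: 2 * 0.159 * 0.841 = 0.267438
Locus 6: 2 * 0.134 * 0.866 = 0.232088
Locus 7: 2 * 0.163 * 0.837 = 0.272862
Locus 8: 2 * 0.08 * 0.92 = 0.1472
Locus 9: 2 * 0.032 * 0.968 = 0.061952
Locus 10: 2 * 0.134 * 0.866 = 0.232088
Locus 11: 2 * 0.053 * 0.947 = 0.100382
Locus 12: 2 * 0.081 * 0.919 = 0.148878
Locus 13: 2 * 0.058 * 0.942 = 0.109272
RMP = 1.888e-10

1.888e-10


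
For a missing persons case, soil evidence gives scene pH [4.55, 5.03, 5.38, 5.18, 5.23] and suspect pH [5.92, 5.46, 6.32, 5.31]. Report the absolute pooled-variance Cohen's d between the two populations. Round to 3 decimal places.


Pooled-variance Cohen's d for soil pH comparison:
Scene mean = 25.37 / 5 = 5.074
Suspect mean = 23.01 / 4 = 5.7525
Scene sample variance s_s^2 = 0.10143
Suspect sample variance s_c^2 = 0.210492
Pooled variance = ((n_s-1)*s_s^2 + (n_c-1)*s_c^2) / (n_s + n_c - 2) = 0.148171
Pooled SD = sqrt(0.148171) = 0.38493
Mean difference = -0.6785
|d| = |-0.6785| / 0.38493 = 1.763

1.763


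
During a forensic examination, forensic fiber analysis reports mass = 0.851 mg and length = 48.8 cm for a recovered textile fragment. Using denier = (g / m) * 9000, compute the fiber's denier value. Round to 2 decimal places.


Denier calculation:
Mass in grams = 0.851 mg / 1000 = 0.000851 g
Length in meters = 48.8 cm / 100 = 0.488 m
Linear density = mass / length = 0.000851 / 0.488 = 0.00174385 g/m
Denier = (g/m) * 9000 = 0.00174385 * 9000 = 15.69

15.69


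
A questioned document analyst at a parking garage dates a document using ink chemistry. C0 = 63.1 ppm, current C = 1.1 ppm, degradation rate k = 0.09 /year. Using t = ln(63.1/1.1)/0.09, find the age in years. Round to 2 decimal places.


Document age estimation:
C0/C = 63.1 / 1.1 = 57.363636
ln(C0/C) = 4.049411
t = 4.049411 / 0.09 = 44.99 years

44.99


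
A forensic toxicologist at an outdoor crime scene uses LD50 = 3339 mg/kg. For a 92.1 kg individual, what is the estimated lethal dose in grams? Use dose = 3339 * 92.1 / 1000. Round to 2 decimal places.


Lethal dose calculation:
Lethal dose = LD50 * body_weight / 1000
= 3339 * 92.1 / 1000
= 307521.9 / 1000
= 307.52 g

307.52


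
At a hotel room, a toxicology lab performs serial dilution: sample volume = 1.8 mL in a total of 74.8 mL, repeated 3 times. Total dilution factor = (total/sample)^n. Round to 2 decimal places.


Dilution factor calculation:
Single dilution = V_total / V_sample = 74.8 / 1.8 ≈ 41.555556
Number of dilutions = 3
Total DF = (74.8 / 1.8)^3 (full precision, rounded at the end) = 71760.80

71760.80


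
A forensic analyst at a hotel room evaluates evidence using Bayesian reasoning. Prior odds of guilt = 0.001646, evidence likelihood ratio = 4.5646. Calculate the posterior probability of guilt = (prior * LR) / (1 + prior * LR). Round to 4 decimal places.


Bayesian evidence evaluation:
Posterior odds = prior_odds * LR = 0.001646 * 4.5646 = 0.007513332
Posterior probability = posterior_odds / (1 + posterior_odds)
= 0.007513332 / (1 + 0.007513332)
= 0.007513332 / 1.007513332
= 0.0075

0.0075


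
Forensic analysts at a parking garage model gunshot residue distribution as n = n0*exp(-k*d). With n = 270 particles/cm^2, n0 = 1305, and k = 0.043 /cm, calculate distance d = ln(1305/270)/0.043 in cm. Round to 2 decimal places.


GSR distance calculation:
n0/n = 1305 / 270 = 4.833333
ln(n0/n) = 1.575536
d = 1.575536 / 0.043 = 36.64 cm

36.64


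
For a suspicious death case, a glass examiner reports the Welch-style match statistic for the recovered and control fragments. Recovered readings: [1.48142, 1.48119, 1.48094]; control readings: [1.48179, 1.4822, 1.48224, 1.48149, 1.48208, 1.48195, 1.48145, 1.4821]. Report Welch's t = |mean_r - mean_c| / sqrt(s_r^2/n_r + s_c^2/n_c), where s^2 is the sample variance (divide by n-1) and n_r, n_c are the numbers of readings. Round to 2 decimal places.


Welch's t-criterion for glass RI comparison:
Recovered mean = sum / n_r = 4.44355 / 3 = 1.4811833
Control mean = sum / n_c = 11.8553 / 8 = 1.4819125
Recovered sample variance s_r^2 = 5.76333e-08
Control sample variance s_c^2 = 9.45643e-08
Welch SE (unpooled) = sqrt(s_r^2/n_r + s_c^2/n_c) = sqrt(1.92111e-08 + 1.18205e-08) = sqrt(3.10316e-08) = 0.000176158
|mean_r - mean_c| = 0.000729167
t = 0.000729167 / 0.000176158 = 4.14

4.14


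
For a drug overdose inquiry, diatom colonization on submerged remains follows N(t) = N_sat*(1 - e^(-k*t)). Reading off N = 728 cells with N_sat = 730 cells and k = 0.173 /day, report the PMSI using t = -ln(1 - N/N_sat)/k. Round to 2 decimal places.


PMSI from diatom colonization curve:
N / N_sat = 728 / 730 = 0.99726
1 - N/N_sat = 0.00274
ln(1 - N/N_sat) = -5.899797
t = -ln(1 - N/N_sat) / k = -(-5.899797) / 0.173 = 34.10 days

34.10


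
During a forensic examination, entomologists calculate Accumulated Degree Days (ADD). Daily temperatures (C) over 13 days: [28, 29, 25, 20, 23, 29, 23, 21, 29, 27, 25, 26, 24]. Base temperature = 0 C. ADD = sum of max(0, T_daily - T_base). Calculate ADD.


Computing ADD day by day:
Day 1: max(0, 28 - 0) = 28
Day 2: max(0, 29 - 0) = 29
Day 3: max(0, 25 - 0) = 25
Day 4: max(0, 20 - 0) = 20
Day 5: max(0, 23 - 0) = 23
Day 6: max(0, 29 - 0) = 29
Day 7: max(0, 23 - 0) = 23
Day 8: max(0, 21 - 0) = 21
Day 9: max(0, 29 - 0) = 29
Day 10: max(0, 27 - 0) = 27
Day 11: max(0, 25 - 0) = 25
Day 12: max(0, 26 - 0) = 26
Day 13: max(0, 24 - 0) = 24
Total ADD = 329

329


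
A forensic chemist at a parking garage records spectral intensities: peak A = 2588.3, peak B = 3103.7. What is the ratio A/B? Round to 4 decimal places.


Spectral peak ratio:
Peak A = 2588.3 counts
Peak B = 3103.7 counts
Ratio = 2588.3 / 3103.7 = 0.8339

0.8339


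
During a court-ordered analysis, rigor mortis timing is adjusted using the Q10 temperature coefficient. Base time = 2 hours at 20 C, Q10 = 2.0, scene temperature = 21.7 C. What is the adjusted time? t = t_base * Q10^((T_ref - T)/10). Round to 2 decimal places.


Rigor mortis time adjustment:
Exponent = (T_ref - T_actual) / 10 = (20 - 21.7) / 10 = -0.17
Q10 factor = 2.0^-0.17 = 0.88884
t_adjusted = 2 * 0.88884 = 1.78 hours

1.78


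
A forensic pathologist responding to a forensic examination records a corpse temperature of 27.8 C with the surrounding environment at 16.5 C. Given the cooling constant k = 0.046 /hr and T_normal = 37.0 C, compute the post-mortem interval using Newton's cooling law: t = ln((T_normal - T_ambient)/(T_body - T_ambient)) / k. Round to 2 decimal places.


Using Newton's law of cooling:
t = ln((T_normal - T_ambient) / (T_body - T_ambient)) / k
T_normal - T_ambient = 20.5
T_body - T_ambient = 11.3
Ratio = 1.814159
ln(ratio) = 0.595622
t = 0.595622 / 0.046 = 12.95 hours

12.95


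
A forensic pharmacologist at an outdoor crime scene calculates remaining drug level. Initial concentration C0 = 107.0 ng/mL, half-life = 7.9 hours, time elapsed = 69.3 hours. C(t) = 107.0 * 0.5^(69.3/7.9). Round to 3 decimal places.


Drug concentration decay:
Number of half-lives = t / t_half = 69.3 / 7.9 = 8.772152
Decay factor = 0.5^8.772152 = 0.00228728
C(t) = 107.0 * 0.00228728 = 0.245 ng/mL

0.245


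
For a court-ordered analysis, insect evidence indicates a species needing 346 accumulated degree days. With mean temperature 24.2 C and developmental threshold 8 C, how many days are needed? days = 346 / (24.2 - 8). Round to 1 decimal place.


Insect development time:
Effective temperature = avg_temp - T_base = 24.2 - 8 = 16.2 C
Days = ADD / effective_temp = 346 / 16.2 = 21.4 days

21.4


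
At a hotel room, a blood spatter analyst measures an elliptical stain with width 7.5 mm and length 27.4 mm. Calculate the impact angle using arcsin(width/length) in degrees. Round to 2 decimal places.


Blood spatter impact angle calculation:
width / length = 7.5 / 27.4 = 0.273723
angle = arcsin(0.273723)
angle = 15.89 degrees

15.89


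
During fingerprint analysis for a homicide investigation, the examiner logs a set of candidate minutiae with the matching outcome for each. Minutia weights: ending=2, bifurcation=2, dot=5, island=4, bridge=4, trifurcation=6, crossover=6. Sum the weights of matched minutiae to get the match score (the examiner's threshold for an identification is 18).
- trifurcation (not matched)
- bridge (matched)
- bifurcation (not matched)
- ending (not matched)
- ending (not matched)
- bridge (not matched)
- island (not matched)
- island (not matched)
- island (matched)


Weighted minutiae match score:
  trifurcation: not matched, +0
  bridge: matched, +4 (running total 4)
  bifurcation: not matched, +0
  ending: not matched, +0
  ending: not matched, +0
  bridge: not matched, +0
  island: not matched, +0
  island: not matched, +0
  island: matched, +4 (running total 8)
Total score = 8
Threshold = 18; verdict = inconclusive

8


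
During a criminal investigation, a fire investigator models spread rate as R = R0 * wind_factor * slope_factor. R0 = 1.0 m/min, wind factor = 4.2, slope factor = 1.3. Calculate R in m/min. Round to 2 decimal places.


Fire spread rate calculation:
R = R0 * wind_factor * slope_factor
= 1.0 * 4.2 * 1.3
= 4.2 * 1.3
= 5.46 m/min

5.46


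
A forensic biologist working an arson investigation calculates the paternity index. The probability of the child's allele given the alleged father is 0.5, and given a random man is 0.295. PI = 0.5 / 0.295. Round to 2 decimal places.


Paternity Index calculation:
PI = P(allele|father) / P(allele|random)
PI = 0.5 / 0.295
PI = 1.69

1.69


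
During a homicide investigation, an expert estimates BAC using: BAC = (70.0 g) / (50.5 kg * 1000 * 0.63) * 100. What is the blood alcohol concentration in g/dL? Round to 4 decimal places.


Applying the Widmark formula:
BAC = (dose_g / (body_wt * 1000 * r)) * 100
Denominator = 50.5 * 1000 * 0.63 = 31815
BAC = (70.0 / 31815) * 100
BAC = 0.2200 g/dL

0.2200


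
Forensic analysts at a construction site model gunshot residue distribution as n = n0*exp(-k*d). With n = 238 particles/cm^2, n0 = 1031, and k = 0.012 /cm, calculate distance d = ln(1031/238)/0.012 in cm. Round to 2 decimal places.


GSR distance calculation:
n0/n = 1031 / 238 = 4.331933
ln(n0/n) = 1.466014
d = 1.466014 / 0.012 = 122.17 cm

122.17


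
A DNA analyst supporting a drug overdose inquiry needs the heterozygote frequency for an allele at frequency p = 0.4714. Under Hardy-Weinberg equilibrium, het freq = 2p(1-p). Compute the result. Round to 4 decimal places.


Hardy-Weinberg heterozygote frequency:
q = 1 - p = 1 - 0.4714 = 0.5286
2pq = 2 * 0.4714 * 0.5286 = 0.4984

0.4984


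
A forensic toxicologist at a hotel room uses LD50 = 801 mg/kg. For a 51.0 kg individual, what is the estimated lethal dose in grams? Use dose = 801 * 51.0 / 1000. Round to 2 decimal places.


Lethal dose calculation:
Lethal dose = LD50 * body_weight / 1000
= 801 * 51.0 / 1000
= 40851 / 1000
= 40.85 g

40.85


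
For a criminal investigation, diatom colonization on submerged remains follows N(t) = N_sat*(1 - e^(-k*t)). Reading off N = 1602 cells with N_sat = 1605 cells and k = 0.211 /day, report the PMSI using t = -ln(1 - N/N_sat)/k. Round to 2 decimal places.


PMSI from diatom colonization curve:
N / N_sat = 1602 / 1605 = 0.998131
1 - N/N_sat = 0.001869
ln(1 - N/N_sat) = -6.282352
t = -ln(1 - N/N_sat) / k = -(-6.282352) / 0.211 = 29.77 days

29.77


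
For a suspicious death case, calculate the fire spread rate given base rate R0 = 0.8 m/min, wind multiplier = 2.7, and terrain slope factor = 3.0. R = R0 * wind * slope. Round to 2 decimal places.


Fire spread rate calculation:
R = R0 * wind_factor * slope_factor
= 0.8 * 2.7 * 3.0
= 2.16 * 3.0
= 6.48 m/min

6.48


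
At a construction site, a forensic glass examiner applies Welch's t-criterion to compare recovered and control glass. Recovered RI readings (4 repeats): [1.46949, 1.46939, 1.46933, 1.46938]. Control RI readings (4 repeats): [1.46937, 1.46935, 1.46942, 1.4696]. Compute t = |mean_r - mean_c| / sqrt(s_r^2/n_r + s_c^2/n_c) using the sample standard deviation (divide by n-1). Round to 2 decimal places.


Welch's t-criterion for glass RI comparison:
Recovered mean = sum / n_r = 5.87759 / 4 = 1.4693975
Control mean = sum / n_c = 5.87774 / 4 = 1.469435
Recovered sample variance s_r^2 = 4.49167e-09
Control sample variance s_c^2 = 1.29667e-08
Welch SE (unpooled) = sqrt(s_r^2/n_r + s_c^2/n_c) = sqrt(1.12292e-09 + 3.24167e-09) = sqrt(4.36459e-09) = 6.6065e-05
|mean_r - mean_c| = 3.75e-05
t = 3.75e-05 / 6.6065e-05 = 0.57

0.57


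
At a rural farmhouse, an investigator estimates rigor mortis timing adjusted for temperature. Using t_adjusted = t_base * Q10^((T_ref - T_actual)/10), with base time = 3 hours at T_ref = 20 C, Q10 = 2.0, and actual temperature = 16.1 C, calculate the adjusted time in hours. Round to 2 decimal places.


Rigor mortis time adjustment:
Exponent = (T_ref - T_actual) / 10 = (20 - 16.1) / 10 = 0.39
Q10 factor = 2.0^0.39 = 1.31039
t_adjusted = 3 * 1.31039 = 3.93 hours

3.93


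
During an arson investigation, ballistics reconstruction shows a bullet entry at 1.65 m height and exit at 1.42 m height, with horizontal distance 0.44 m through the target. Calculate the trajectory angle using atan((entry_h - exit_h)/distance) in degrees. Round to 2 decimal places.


Bullet trajectory angle:
Height difference = 1.65 - 1.42 = 0.23 m
angle = atan(0.23 / 0.44)
angle = atan(0.522727)
angle = 27.60 degrees

27.60


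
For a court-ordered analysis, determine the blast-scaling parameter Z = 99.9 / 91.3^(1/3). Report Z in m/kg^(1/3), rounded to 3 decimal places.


Scaled distance calculation:
W^(1/3) = 91.3^(1/3) = 4.502879
Z = R / W^(1/3) = 99.9 / 4.502879
Z = 22.186 m/kg^(1/3)

22.186


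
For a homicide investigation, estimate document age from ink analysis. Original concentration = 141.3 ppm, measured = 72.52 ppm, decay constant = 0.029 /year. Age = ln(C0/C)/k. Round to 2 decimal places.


Document age estimation:
C0/C = 141.3 / 72.52 = 1.948428
ln(C0/C) = 0.667023
t = 0.667023 / 0.029 = 23.00 years

23.00


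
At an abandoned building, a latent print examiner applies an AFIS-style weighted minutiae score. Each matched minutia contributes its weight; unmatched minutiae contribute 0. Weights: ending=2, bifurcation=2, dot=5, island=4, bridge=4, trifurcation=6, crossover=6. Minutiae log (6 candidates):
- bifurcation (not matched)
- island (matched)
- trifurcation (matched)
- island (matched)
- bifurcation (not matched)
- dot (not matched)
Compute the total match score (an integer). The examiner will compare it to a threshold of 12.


Weighted minutiae match score:
  bifurcation: not matched, +0
  island: matched, +4 (running total 4)
  trifurcation: matched, +6 (running total 10)
  island: matched, +4 (running total 14)
  bifurcation: not matched, +0
  dot: not matched, +0
Total score = 14
Threshold = 12; verdict = identification

14


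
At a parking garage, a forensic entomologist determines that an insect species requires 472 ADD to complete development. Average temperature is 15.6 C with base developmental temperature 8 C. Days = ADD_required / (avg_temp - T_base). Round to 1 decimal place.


Insect development time:
Effective temperature = avg_temp - T_base = 15.6 - 8 = 7.6 C
Days = ADD / effective_temp = 472 / 7.6 = 62.1 days

62.1


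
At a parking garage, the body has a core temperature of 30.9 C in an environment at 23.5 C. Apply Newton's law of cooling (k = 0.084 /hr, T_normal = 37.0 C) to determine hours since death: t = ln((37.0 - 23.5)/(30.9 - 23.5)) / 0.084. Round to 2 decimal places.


Using Newton's law of cooling:
t = ln((T_normal - T_ambient) / (T_body - T_ambient)) / k
T_normal - T_ambient = 13.5
T_body - T_ambient = 7.4
Ratio = 1.824324
ln(ratio) = 0.60121
t = 0.60121 / 0.084 = 7.16 hours

7.16


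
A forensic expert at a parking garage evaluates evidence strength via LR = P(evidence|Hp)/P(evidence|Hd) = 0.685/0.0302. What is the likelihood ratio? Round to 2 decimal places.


Likelihood ratio calculation:
LR = P(E|Hp) / P(E|Hd)
LR = 0.685 / 0.0302
LR = 22.68

22.68


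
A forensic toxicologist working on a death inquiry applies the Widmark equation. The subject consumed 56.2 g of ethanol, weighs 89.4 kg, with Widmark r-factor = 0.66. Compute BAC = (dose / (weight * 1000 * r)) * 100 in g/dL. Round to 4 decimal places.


Applying the Widmark formula:
BAC = (dose_g / (body_wt * 1000 * r)) * 100
Denominator = 89.4 * 1000 * 0.66 = 59004
BAC = (56.2 / 59004) * 100
BAC = 0.0952 g/dL

0.0952


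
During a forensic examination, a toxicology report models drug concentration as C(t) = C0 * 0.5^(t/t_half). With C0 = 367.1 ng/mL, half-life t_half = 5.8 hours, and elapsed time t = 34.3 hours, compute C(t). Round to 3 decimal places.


Drug concentration decay:
Number of half-lives = t / t_half = 34.3 / 5.8 = 5.913793
Decay factor = 0.5^5.913793 = 0.01658712
C(t) = 367.1 * 0.01658712 = 6.089 ng/mL

6.089


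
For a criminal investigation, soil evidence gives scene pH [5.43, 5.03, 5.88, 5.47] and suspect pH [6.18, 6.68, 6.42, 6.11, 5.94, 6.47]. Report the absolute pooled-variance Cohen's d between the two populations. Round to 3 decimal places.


Pooled-variance Cohen's d for soil pH comparison:
Scene mean = 21.81 / 4 = 5.4525
Suspect mean = 37.8 / 6 = 6.3
Scene sample variance s_s^2 = 0.120692
Suspect sample variance s_c^2 = 0.07356
Pooled variance = ((n_s-1)*s_s^2 + (n_c-1)*s_c^2) / (n_s + n_c - 2) = 0.091234
Pooled SD = sqrt(0.091234) = 0.30205
Mean difference = -0.8475
|d| = |-0.8475| / 0.30205 = 2.806

2.806


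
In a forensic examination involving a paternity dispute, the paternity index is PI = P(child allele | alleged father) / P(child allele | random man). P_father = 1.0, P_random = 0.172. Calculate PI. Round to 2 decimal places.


Paternity Index calculation:
PI = P(allele|father) / P(allele|random)
PI = 1.0 / 0.172
PI = 5.81

5.81


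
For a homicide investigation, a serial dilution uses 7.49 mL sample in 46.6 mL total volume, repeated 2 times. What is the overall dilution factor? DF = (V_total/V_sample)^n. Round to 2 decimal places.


Dilution factor calculation:
Single dilution = V_total / V_sample = 46.6 / 7.49 ≈ 6.221629
Number of dilutions = 2
Total DF = (46.6 / 7.49)^2 (full precision, rounded at the end) = 38.71

38.71


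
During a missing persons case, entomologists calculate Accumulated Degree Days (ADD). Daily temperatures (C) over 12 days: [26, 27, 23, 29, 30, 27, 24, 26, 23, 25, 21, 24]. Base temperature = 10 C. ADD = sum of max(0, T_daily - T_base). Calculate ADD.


Computing ADD day by day:
Day 1: max(0, 26 - 10) = 16
Day 2: max(0, 27 - 10) = 17
Day 3: max(0, 23 - 10) = 13
Day 4: max(0, 29 - 10) = 19
Day 5: max(0, 30 - 10) = 20
Day 6: max(0, 27 - 10) = 17
Day 7: max(0, 24 - 10) = 14
Day 8: max(0, 26 - 10) = 16
Day 9: max(0, 23 - 10) = 13
Day 10: max(0, 25 - 10) = 15
Day 11: max(0, 21 - 10) = 11
Day 12: max(0, 24 - 10) = 14
Total ADD = 185

185


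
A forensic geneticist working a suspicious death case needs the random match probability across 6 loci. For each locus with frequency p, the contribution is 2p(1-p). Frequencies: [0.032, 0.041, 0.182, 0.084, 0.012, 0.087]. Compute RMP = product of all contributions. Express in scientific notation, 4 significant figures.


Computing RMP for 6 loci:
Locus 1: 2 * 0.032 * 0.968 = 0.061952
Locus 2: 2 * 0.041 * 0.959 = 0.078638
Locus 3: 2 * 0.182 * 0.818 = 0.297752
Locus 4: 2 * 0.084 * 0.916 = 0.153888
Locus 5: 2 * 0.012 * 0.988 = 0.023712
Locus 6: 2 * 0.087 * 0.913 = 0.158862
RMP = 8.409e-07

8.409e-07


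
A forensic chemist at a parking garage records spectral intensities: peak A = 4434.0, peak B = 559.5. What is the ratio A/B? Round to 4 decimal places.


Spectral peak ratio:
Peak A = 4434.0 counts
Peak B = 559.5 counts
Ratio = 4434.0 / 559.5 = 7.9249

7.9249


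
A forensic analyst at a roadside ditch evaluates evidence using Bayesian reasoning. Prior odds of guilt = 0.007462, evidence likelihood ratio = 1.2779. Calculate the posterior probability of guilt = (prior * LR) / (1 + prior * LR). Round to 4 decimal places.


Bayesian evidence evaluation:
Posterior odds = prior_odds * LR = 0.007462 * 1.2779 = 0.00953569
Posterior probability = posterior_odds / (1 + posterior_odds)
= 0.00953569 / (1 + 0.00953569)
= 0.00953569 / 1.00953569
= 0.0094

0.0094


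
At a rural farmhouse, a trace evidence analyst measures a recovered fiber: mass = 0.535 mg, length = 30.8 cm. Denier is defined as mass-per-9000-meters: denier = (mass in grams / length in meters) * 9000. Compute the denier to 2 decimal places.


Denier calculation:
Mass in grams = 0.535 mg / 1000 = 0.000535 g
Length in meters = 30.8 cm / 100 = 0.308 m
Linear density = mass / length = 0.000535 / 0.308 = 0.00173701 g/m
Denier = (g/m) * 9000 = 0.00173701 * 9000 = 15.63

15.63


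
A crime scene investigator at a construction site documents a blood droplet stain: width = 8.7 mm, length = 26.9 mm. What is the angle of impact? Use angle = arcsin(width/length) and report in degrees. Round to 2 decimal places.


Blood spatter impact angle calculation:
width / length = 8.7 / 26.9 = 0.32342
angle = arcsin(0.32342)
angle = 18.87 degrees

18.87


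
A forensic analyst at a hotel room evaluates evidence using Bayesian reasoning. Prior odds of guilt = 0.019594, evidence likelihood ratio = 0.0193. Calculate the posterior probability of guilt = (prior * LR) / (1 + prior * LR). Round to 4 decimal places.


Bayesian evidence evaluation:
Posterior odds = prior_odds * LR = 0.019594 * 0.0193 = 0.0003781642
Posterior probability = posterior_odds / (1 + posterior_odds)
= 0.0003781642 / (1 + 0.0003781642)
= 0.0003781642 / 1.0003781642
= 0.0004

0.0004


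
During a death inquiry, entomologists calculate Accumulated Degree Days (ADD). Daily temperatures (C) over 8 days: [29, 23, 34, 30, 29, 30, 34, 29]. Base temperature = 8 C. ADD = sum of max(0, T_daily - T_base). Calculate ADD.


Computing ADD day by day:
Day 1: max(0, 29 - 8) = 21
Day 2: max(0, 23 - 8) = 15
Day 3: max(0, 34 - 8) = 26
Day 4: max(0, 30 - 8) = 22
Day 5: max(0, 29 - 8) = 21
Day 6: max(0, 30 - 8) = 22
Day 7: max(0, 34 - 8) = 26
Day 8: max(0, 29 - 8) = 21
Total ADD = 174

174
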